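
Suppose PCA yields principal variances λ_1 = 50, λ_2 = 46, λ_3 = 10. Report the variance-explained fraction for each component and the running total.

Step 1 — total variance = trace(Sigma) = Σ λ_i = 50 + 46 + 10 = 106.

Step 2 — fraction explained by component i = λ_i / Σ λ:
  PC1: 50/106 = 0.4717
  PC2: 46/106 = 0.434
  PC3: 10/106 = 0.0943

Step 3 — cumulative fraction after k components = (λ_1 + ... + λ_k) / Σ λ:
  k = 1: 50/106 = 0.4717
  k = 2: (50 + 46)/106 = 96/106 = 0.9057
  k = 3: (50 + 46 + 10)/106 = 106/106 = 1

Summary (fraction, with percent):

explained: PC1 0.4717 (47.17%), PC2 0.434 (43.4%), PC3 0.0943 (9.43%);  cumulative: 0.4717, 0.9057, 1


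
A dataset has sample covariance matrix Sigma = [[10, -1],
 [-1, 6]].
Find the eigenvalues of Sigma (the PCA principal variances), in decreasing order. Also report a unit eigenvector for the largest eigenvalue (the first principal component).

Step 1 — characteristic polynomial of 2×2 Sigma:
  det(Sigma - λI) = λ² - trace · λ + det = 0.
  trace = 10 + 6 = 16, det = 10·6 - (-1)² = 59.
Step 2 — discriminant:
  Δ = trace² - 4·det = 256 - 236 = 20.
Step 3 — eigenvalues:
  λ = (trace ± √Δ)/2 = (16 ± 4.4721)/2,
  λ_1 = 10.2361,  λ_2 = 5.7639.

Step 4 — unit eigenvector for λ_1: solve (Sigma - λ_1 I)v = 0. First row:
  (10 - 10.2361)·v_x + (-1)·v_y = 0, i.e. (-0.2361)·v_x + (-1)·v_y = 0,
  so v ∝ (b, λ_1 - a) = (-1, 0.2361); multiply by -1 so the first entry is positive: u = (1, -0.2361).
  ||u|| = √((1)² + (-0.2361)²) = √(1.0557) ≈ 1.0275,
  v_1 = u/||u|| ≈ (0.9732, -0.2298) (||v_1|| = 1).

λ_1 = 10.2361,  λ_2 = 5.7639;  v_1 ≈ (0.9732, -0.2298)


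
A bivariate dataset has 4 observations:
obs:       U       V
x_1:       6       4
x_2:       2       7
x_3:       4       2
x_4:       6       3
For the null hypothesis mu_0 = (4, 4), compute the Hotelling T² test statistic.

Step 1 — sample mean vector:
  mean(U) = (6 + 2 + 4 + 6) / 4 = 18/4 = 4.5
  mean(V) = (4 + 7 + 2 + 3) / 4 = 16/4 = 4
  x̄ = (4.5, 4),  deviation x̄ - mu_0 = (4.5, 4) - (4, 4) = (0.5, 0).

Step 2 — sample covariance matrix, S[i,j] = (1/(n-1)) · Σ_k (x_{k,i} - mean_i) · (x_{k,j} - mean_j), divisor n-1 = 3:
  S[U,U] = ((1.5)·(1.5) + (-2.5)·(-2.5) + (-0.5)·(-0.5) + (1.5)·(1.5)) / 3 = 11/3 = 3.6667
  S[U,V] = ((1.5)·(0) + (-2.5)·(3) + (-0.5)·(-2) + (1.5)·(-1)) / 3 = -8/3 = -2.6667
  S[V,V] = ((0)·(0) + (3)·(3) + (-2)·(-2) + (-1)·(-1)) / 3 = 14/3 = 4.6667
  S = [[3.6667, -2.6667],
 [-2.6667, 4.6667]].

Step 3 — invert S. det(S) = 3.6667·4.6667 - (-2.6667)² = 10.
  S^{-1} = (1/det) · [[d, -b], [-b, a]] = [[0.4667, 0.2667],
 [0.2667, 0.3667]].

Step 4 — quadratic form (x̄ - mu_0)^T · S^{-1} · (x̄ - mu_0):
  S^{-1} · (x̄ - mu_0) = (0.2333, 0.1333),
  (x̄ - mu_0)^T · [...] = (0.5)·(0.2333) + (0)·(0.1333) = 0.1167.

Step 5 — scale by n: T² = 4 · 0.1167 = 0.4667.

T² ≈ 0.4667


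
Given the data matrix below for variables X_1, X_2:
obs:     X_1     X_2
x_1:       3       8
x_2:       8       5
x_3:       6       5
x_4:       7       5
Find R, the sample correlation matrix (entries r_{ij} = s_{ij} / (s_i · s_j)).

Step 1 — column means:
  mean(X_1) = (3 + 8 + 6 + 7) / 4 = 24/4 = 6
  mean(X_2) = (8 + 5 + 5 + 5) / 4 = 23/4 = 5.75

Step 2 — sample variances and covariances s[i,j] = (1/(n-1)) · Σ_k (x_{k,i} - mean_i) · (x_{k,j} - mean_j), with n-1 = 3:
  s[X_1,X_1] = ((-3)·(-3) + (2)·(2) + (0)·(0) + (1)·(1)) / 3 = 14/3 = 4.6667
  s[X_1,X_2] = ((-3)·(2.25) + (2)·(-0.75) + (0)·(-0.75) + (1)·(-0.75)) / 3 = -9/3 = -3
  s[X_2,X_2] = ((2.25)·(2.25) + (-0.75)·(-0.75) + (-0.75)·(-0.75) + (-0.75)·(-0.75)) / 3 = 6.75/3 = 2.25
  Sample standard deviations s_i = √(s[i,i]):
  s(X_1) = √(4.6667) = 2.1602
  s(X_2) = √(2.25) = 1.5

Step 3 — r_{ij} = s_{ij} / (s_i · s_j):
  r[X_1,X_1] = 1 (diagonal).
  r[X_1,X_2] = -3 / (2.1602 · 1.5) = -3 / 3.2404 = -0.9258
  r[X_2,X_2] = 1 (diagonal).

R is symmetric with unit diagonal. Assembling:

R = [[1, -0.9258],
 [-0.9258, 1]]


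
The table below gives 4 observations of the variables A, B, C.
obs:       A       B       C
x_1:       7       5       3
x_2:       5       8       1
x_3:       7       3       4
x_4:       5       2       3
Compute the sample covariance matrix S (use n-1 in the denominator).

Step 1 — column means:
  mean(A) = (7 + 5 + 7 + 5) / 4 = 24/4 = 6
  mean(B) = (5 + 8 + 3 + 2) / 4 = 18/4 = 4.5
  mean(C) = (3 + 1 + 4 + 3) / 4 = 11/4 = 2.75

Step 2 — sample covariance S[i,j] = (1/(n-1)) · Σ_k (x_{k,i} - mean_i) · (x_{k,j} - mean_j), with n-1 = 3.
  S[A,A] = ((1)·(1) + (-1)·(-1) + (1)·(1) + (-1)·(-1)) / 3 = 4/3 = 1.3333
  S[A,B] = ((1)·(0.5) + (-1)·(3.5) + (1)·(-1.5) + (-1)·(-2.5)) / 3 = -2/3 = -0.6667
  S[A,C] = ((1)·(0.25) + (-1)·(-1.75) + (1)·(1.25) + (-1)·(0.25)) / 3 = 3/3 = 1
  S[B,B] = ((0.5)·(0.5) + (3.5)·(3.5) + (-1.5)·(-1.5) + (-2.5)·(-2.5)) / 3 = 21/3 = 7
  S[B,C] = ((0.5)·(0.25) + (3.5)·(-1.75) + (-1.5)·(1.25) + (-2.5)·(0.25)) / 3 = -8.5/3 = -2.8333
  S[C,C] = ((0.25)·(0.25) + (-1.75)·(-1.75) + (1.25)·(1.25) + (0.25)·(0.25)) / 3 = 4.75/3 = 1.5833

S is symmetric (S[j,i] = S[i,j]). Assembling:

S = [[1.3333, -0.6667, 1],
 [-0.6667, 7, -2.8333],
 [1, -2.8333, 1.5833]]


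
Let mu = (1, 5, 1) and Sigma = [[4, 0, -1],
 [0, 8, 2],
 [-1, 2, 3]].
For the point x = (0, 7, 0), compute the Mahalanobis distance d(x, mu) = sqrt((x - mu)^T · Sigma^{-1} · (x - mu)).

Step 1 — centre the observation: (x - mu) = (-1, 2, -1).

Step 2 — invert Sigma (cofactor / det for 3×3, or solve directly):
  Sigma^{-1} = [[0.2778, -0.0278, 0.1111],
 [-0.0278, 0.1528, -0.1111],
 [0.1111, -0.1111, 0.4444]].

Step 3 — form the quadratic (x - mu)^T · Sigma^{-1} · (x - mu):
  Sigma^{-1} · (x - mu) = (-0.4444, 0.4444, -0.7778).
  (x - mu)^T · [Sigma^{-1} · (x - mu)] = (-1)·(-0.4444) + (2)·(0.4444) + (-1)·(-0.7778) = 2.1111.

Step 4 — take square root: d = √(2.1111) ≈ 1.453.

d(x, mu) = √(2.1111) ≈ 1.453


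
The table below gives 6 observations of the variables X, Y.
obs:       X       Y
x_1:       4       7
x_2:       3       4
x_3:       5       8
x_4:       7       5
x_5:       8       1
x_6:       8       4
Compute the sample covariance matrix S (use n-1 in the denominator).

Step 1 — column means:
  mean(X) = (4 + 3 + 5 + 7 + 8 + 8) / 6 = 35/6 = 5.8333
  mean(Y) = (7 + 4 + 8 + 5 + 1 + 4) / 6 = 29/6 = 4.8333

Step 2 — sample covariance S[i,j] = (1/(n-1)) · Σ_k (x_{k,i} - mean_i) · (x_{k,j} - mean_j), with n-1 = 5.
  S[X,X] = ((-1.8333)·(-1.8333) + (-2.8333)·(-2.8333) + (-0.8333)·(-0.8333) + (1.1667)·(1.1667) + (2.1667)·(2.1667) + (2.1667)·(2.1667)) / 5 = 22.8333/5 = 4.5667
  S[X,Y] = ((-1.8333)·(2.1667) + (-2.8333)·(-0.8333) + (-0.8333)·(3.1667) + (1.1667)·(0.1667) + (2.1667)·(-3.8333) + (2.1667)·(-0.8333)) / 5 = -14.1667/5 = -2.8333
  S[Y,Y] = ((2.1667)·(2.1667) + (-0.8333)·(-0.8333) + (3.1667)·(3.1667) + (0.1667)·(0.1667) + (-3.8333)·(-3.8333) + (-0.8333)·(-0.8333)) / 5 = 30.8333/5 = 6.1667

S is symmetric (S[j,i] = S[i,j]). Assembling:

S = [[4.5667, -2.8333],
 [-2.8333, 6.1667]]


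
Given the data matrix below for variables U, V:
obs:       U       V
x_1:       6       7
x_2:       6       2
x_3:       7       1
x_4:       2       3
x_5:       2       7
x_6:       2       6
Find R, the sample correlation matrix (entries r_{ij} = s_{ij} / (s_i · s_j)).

Step 1 — column means:
  mean(U) = (6 + 6 + 7 + 2 + 2 + 2) / 6 = 25/6 = 4.1667
  mean(V) = (7 + 2 + 1 + 3 + 7 + 6) / 6 = 26/6 = 4.3333

Step 2 — sample variances and covariances s[i,j] = (1/(n-1)) · Σ_k (x_{k,i} - mean_i) · (x_{k,j} - mean_j), with n-1 = 5:
  s[U,U] = ((1.8333)·(1.8333) + (1.8333)·(1.8333) + (2.8333)·(2.8333) + (-2.1667)·(-2.1667) + (-2.1667)·(-2.1667) + (-2.1667)·(-2.1667)) / 5 = 28.8333/5 = 5.7667
  s[U,V] = ((1.8333)·(2.6667) + (1.8333)·(-2.3333) + (2.8333)·(-3.3333) + (-2.1667)·(-1.3333) + (-2.1667)·(2.6667) + (-2.1667)·(1.6667)) / 5 = -15.3333/5 = -3.0667
  s[V,V] = ((2.6667)·(2.6667) + (-2.3333)·(-2.3333) + (-3.3333)·(-3.3333) + (-1.3333)·(-1.3333) + (2.6667)·(2.6667) + (1.6667)·(1.6667)) / 5 = 35.3333/5 = 7.0667
  Sample standard deviations s_i = √(s[i,i]):
  s(U) = √(5.7667) = 2.4014
  s(V) = √(7.0667) = 2.6583

Step 3 — r_{ij} = s_{ij} / (s_i · s_j):
  r[U,U] = 1 (diagonal).
  r[U,V] = -3.0667 / (2.4014 · 2.6583) = -3.0667 / 6.3837 = -0.4804
  r[V,V] = 1 (diagonal).

R is symmetric with unit diagonal. Assembling:

R = [[1, -0.4804],
 [-0.4804, 1]]


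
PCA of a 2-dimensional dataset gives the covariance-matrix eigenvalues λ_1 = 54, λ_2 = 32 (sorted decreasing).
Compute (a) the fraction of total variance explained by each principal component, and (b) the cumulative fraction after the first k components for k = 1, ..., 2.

Step 1 — total variance = trace(Sigma) = Σ λ_i = 54 + 32 = 86.

Step 2 — fraction explained by component i = λ_i / Σ λ:
  PC1: 54/86 = 0.6279
  PC2: 32/86 = 0.3721

Step 3 — cumulative fraction after k components = (λ_1 + ... + λ_k) / Σ λ:
  k = 1: 54/86 = 0.6279
  k = 2: (54 + 32)/86 = 86/86 = 1

Summary (fraction, with percent):

explained: PC1 0.6279 (62.79%), PC2 0.3721 (37.21%);  cumulative: 0.6279, 1


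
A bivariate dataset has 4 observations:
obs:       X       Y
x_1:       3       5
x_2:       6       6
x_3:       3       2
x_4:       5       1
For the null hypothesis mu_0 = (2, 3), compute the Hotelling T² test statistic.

Step 1 — sample mean vector:
  mean(X) = (3 + 6 + 3 + 5) / 4 = 17/4 = 4.25
  mean(Y) = (5 + 6 + 2 + 1) / 4 = 14/4 = 3.5
  x̄ = (4.25, 3.5),  deviation x̄ - mu_0 = (4.25, 3.5) - (2, 3) = (2.25, 0.5).

Step 2 — sample covariance matrix, S[i,j] = (1/(n-1)) · Σ_k (x_{k,i} - mean_i) · (x_{k,j} - mean_j), divisor n-1 = 3:
  S[X,X] = ((-1.25)·(-1.25) + (1.75)·(1.75) + (-1.25)·(-1.25) + (0.75)·(0.75)) / 3 = 6.75/3 = 2.25
  S[X,Y] = ((-1.25)·(1.5) + (1.75)·(2.5) + (-1.25)·(-1.5) + (0.75)·(-2.5)) / 3 = 2.5/3 = 0.8333
  S[Y,Y] = ((1.5)·(1.5) + (2.5)·(2.5) + (-1.5)·(-1.5) + (-2.5)·(-2.5)) / 3 = 17/3 = 5.6667
  S = [[2.25, 0.8333],
 [0.8333, 5.6667]].

Step 3 — invert S. det(S) = 2.25·5.6667 - (0.8333)² = 12.0556.
  S^{-1} = (1/det) · [[d, -b], [-b, a]] = [[0.47, -0.0691],
 [-0.0691, 0.1866]].

Step 4 — quadratic form (x̄ - mu_0)^T · S^{-1} · (x̄ - mu_0):
  S^{-1} · (x̄ - mu_0) = (1.023, -0.0622),
  (x̄ - mu_0)^T · [...] = (2.25)·(1.023) + (0.5)·(-0.0622) = 2.2707.

Step 5 — scale by n: T² = 4 · 2.2707 = 9.0829.

T² ≈ 9.0829


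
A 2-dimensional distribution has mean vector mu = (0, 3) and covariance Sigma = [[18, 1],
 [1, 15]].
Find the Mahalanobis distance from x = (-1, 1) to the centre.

Step 1 — centre the observation: (x - mu) = (-1, -2).

Step 2 — invert Sigma. det(Sigma) = 18·15 - (1)² = 269.
  Sigma^{-1} = (1/det) · [[d, -b], [-b, a]] = [[0.0558, -0.0037],
 [-0.0037, 0.0669]].

Step 3 — form the quadratic (x - mu)^T · Sigma^{-1} · (x - mu):
  Sigma^{-1} · (x - mu) = (-0.0483, -0.1301).
  (x - mu)^T · [Sigma^{-1} · (x - mu)] = (-1)·(-0.0483) + (-2)·(-0.1301) = 0.3086.

Step 4 — take square root: d = √(0.3086) ≈ 0.5555.

d(x, mu) = √(0.3086) ≈ 0.5555


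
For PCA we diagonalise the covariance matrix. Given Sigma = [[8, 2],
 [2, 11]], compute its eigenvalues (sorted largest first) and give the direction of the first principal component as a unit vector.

Step 1 — characteristic polynomial of 2×2 Sigma:
  det(Sigma - λI) = λ² - trace · λ + det = 0.
  trace = 8 + 11 = 19, det = 8·11 - (2)² = 84.
Step 2 — discriminant:
  Δ = trace² - 4·det = 361 - 336 = 25.
Step 3 — eigenvalues:
  λ = (trace ± √Δ)/2 = (19 ± 5)/2,
  λ_1 = 12,  λ_2 = 7.

Step 4 — unit eigenvector for λ_1: solve (Sigma - λ_1 I)v = 0. First row:
  (8 - 12)·v_x + (2)·v_y = 0, i.e. (-4)·v_x + (2)·v_y = 0,
  so v ∝ (b, λ_1 - a) = (2, 4) = u.
  ||u|| = √((2)² + (4)²) = √(20) ≈ 4.4721,
  v_1 = u/||u|| ≈ (0.4472, 0.8944) (||v_1|| = 1).

λ_1 = 12,  λ_2 = 7;  v_1 ≈ (0.4472, 0.8944)


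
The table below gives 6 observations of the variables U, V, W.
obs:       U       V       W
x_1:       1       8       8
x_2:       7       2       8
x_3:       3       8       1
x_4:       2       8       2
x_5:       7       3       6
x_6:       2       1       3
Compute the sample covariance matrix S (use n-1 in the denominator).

Step 1 — column means:
  mean(U) = (1 + 7 + 3 + 2 + 7 + 2) / 6 = 22/6 = 3.6667
  mean(V) = (8 + 2 + 8 + 8 + 3 + 1) / 6 = 30/6 = 5
  mean(W) = (8 + 8 + 1 + 2 + 6 + 3) / 6 = 28/6 = 4.6667

Step 2 — sample covariance S[i,j] = (1/(n-1)) · Σ_k (x_{k,i} - mean_i) · (x_{k,j} - mean_j), with n-1 = 5.
  S[U,U] = ((-2.6667)·(-2.6667) + (3.3333)·(3.3333) + (-0.6667)·(-0.6667) + (-1.6667)·(-1.6667) + (3.3333)·(3.3333) + (-1.6667)·(-1.6667)) / 5 = 35.3333/5 = 7.0667
  S[U,V] = ((-2.6667)·(3) + (3.3333)·(-3) + (-0.6667)·(3) + (-1.6667)·(3) + (3.3333)·(-2) + (-1.6667)·(-4)) / 5 = -25/5 = -5
  S[U,W] = ((-2.6667)·(3.3333) + (3.3333)·(3.3333) + (-0.6667)·(-3.6667) + (-1.6667)·(-2.6667) + (3.3333)·(1.3333) + (-1.6667)·(-1.6667)) / 5 = 16.3333/5 = 3.2667
  S[V,V] = ((3)·(3) + (-3)·(-3) + (3)·(3) + (3)·(3) + (-2)·(-2) + (-4)·(-4)) / 5 = 56/5 = 11.2
  S[V,W] = ((3)·(3.3333) + (-3)·(3.3333) + (3)·(-3.6667) + (3)·(-2.6667) + (-2)·(1.3333) + (-4)·(-1.6667)) / 5 = -15/5 = -3
  S[W,W] = ((3.3333)·(3.3333) + (3.3333)·(3.3333) + (-3.6667)·(-3.6667) + (-2.6667)·(-2.6667) + (1.3333)·(1.3333) + (-1.6667)·(-1.6667)) / 5 = 47.3333/5 = 9.4667

S is symmetric (S[j,i] = S[i,j]). Assembling:

S = [[7.0667, -5, 3.2667],
 [-5, 11.2, -3],
 [3.2667, -3, 9.4667]]


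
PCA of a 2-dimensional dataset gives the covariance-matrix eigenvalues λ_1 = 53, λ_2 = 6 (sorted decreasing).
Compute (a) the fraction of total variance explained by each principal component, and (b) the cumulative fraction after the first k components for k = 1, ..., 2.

Step 1 — total variance = trace(Sigma) = Σ λ_i = 53 + 6 = 59.

Step 2 — fraction explained by component i = λ_i / Σ λ:
  PC1: 53/59 = 0.8983
  PC2: 6/59 = 0.1017

Step 3 — cumulative fraction after k components = (λ_1 + ... + λ_k) / Σ λ:
  k = 1: 53/59 = 0.8983
  k = 2: (53 + 6)/59 = 59/59 = 1

Summary (fraction, with percent):

explained: PC1 0.8983 (89.83%), PC2 0.1017 (10.17%);  cumulative: 0.8983, 1


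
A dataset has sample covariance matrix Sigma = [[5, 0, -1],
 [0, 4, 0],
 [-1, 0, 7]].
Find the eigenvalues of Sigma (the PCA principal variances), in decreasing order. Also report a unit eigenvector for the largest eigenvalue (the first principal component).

Step 1 — characteristic polynomial p(λ) = det(λI - Sigma) = λ³ - tr·λ² + c_1·λ - det, where tr = trace, c_1 = sum of the principal 2×2 minors, det = det(Sigma):
  tr = 5 + 4 + 7 = 16,
  c_1 = (5·4 - (0)²) + (5·7 - (-1)²) + (4·7 - (0)²) = 20 + 34 + 28 = 82,
  det = 5·(4·7 - (0)²) - (0)·((0)·7 - (0)·(-1)) + (-1)·((0)·(0) - 4·(-1)) = 5·(28) - (0)·(0) + (-1)·(4) = 136.
  So p(λ) = λ³ - 16λ² + 82λ - 136.
Step 2 — look for an integer root (rational root theorem: any rational root is an integer divisor of 136). Testing λ = 4:
  p(4) = 64 - 256 + 328 - 136 = 0  ✓
  Dividing out (λ - 4): p(λ) = (λ - 4)(λ² - 12λ + 34).
Step 3 — remaining eigenvalues from the quadratic λ² - 12λ + 34 = 0:
  Δ = 12² - 4·34 = 144 - 136 = 8,  λ = (12 ± √8)/2 = (12 ± 2.8284)/2 ≈ 7.4142 or 4.5858.
  Sorted: λ_1 = 7.4142,  λ_2 = 4.5858,  λ_3 = 4  (check: sum = 16 = tr ✓).

Step 4 — unit eigenvector for λ_1 ≈ 7.4142: v spans the null space of (Sigma - λ_1 I), whose rows are
  r_1 = (-2.4142, 0, -1),  r_2 = (0, -3.4142, 0),  r_3 = (-1, 0, -0.4142).
  v is orthogonal to every row, so take v ∝ r_1 × r_2 = ((0)·(0) - (-1)·(-3.4142), (-1)·(0) - (-2.4142)·(0), (-2.4142)·(-3.4142) - (0)·(0)) ≈ (-3.4142, 0, 8.2426).
  Rescale (multiply by -1 so the first nonzero entry is positive): u = (3.4142, 0, -8.2426).
  ||u|| = √((3.4142)² + (0)² + (-8.2426)²) = √(79.598) ≈ 8.9218,  v_1 = u/||u|| ≈ (0.3827, 0, -0.9239) (||v_1|| = 1).

λ_1 = 7.4142,  λ_2 = 4.5858,  λ_3 = 4;  v_1 ≈ (0.3827, 0, -0.9239)


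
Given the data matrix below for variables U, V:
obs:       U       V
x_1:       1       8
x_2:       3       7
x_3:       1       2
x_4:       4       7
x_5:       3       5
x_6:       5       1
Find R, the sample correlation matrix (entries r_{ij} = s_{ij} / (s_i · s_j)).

Step 1 — column means:
  mean(U) = (1 + 3 + 1 + 4 + 3 + 5) / 6 = 17/6 = 2.8333
  mean(V) = (8 + 7 + 2 + 7 + 5 + 1) / 6 = 30/6 = 5

Step 2 — sample variances and covariances s[i,j] = (1/(n-1)) · Σ_k (x_{k,i} - mean_i) · (x_{k,j} - mean_j), with n-1 = 5:
  s[U,U] = ((-1.8333)·(-1.8333) + (0.1667)·(0.1667) + (-1.8333)·(-1.8333) + (1.1667)·(1.1667) + (0.1667)·(0.1667) + (2.1667)·(2.1667)) / 5 = 12.8333/5 = 2.5667
  s[U,V] = ((-1.8333)·(3) + (0.1667)·(2) + (-1.8333)·(-3) + (1.1667)·(2) + (0.1667)·(0) + (2.1667)·(-4)) / 5 = -6/5 = -1.2
  s[V,V] = ((3)·(3) + (2)·(2) + (-3)·(-3) + (2)·(2) + (0)·(0) + (-4)·(-4)) / 5 = 42/5 = 8.4
  Sample standard deviations s_i = √(s[i,i]):
  s(U) = √(2.5667) = 1.6021
  s(V) = √(8.4) = 2.8983

Step 3 — r_{ij} = s_{ij} / (s_i · s_j):
  r[U,U] = 1 (diagonal).
  r[U,V] = -1.2 / (1.6021 · 2.8983) = -1.2 / 4.6433 = -0.2584
  r[V,V] = 1 (diagonal).

R is symmetric with unit diagonal. Assembling:

R = [[1, -0.2584],
 [-0.2584, 1]]


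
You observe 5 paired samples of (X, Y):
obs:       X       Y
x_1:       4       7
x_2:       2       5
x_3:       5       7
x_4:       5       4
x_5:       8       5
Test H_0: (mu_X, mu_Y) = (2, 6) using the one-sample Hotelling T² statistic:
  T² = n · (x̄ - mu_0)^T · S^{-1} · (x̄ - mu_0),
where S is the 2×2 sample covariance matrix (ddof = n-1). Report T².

Step 1 — sample mean vector:
  mean(X) = (4 + 2 + 5 + 5 + 8) / 5 = 24/5 = 4.8
  mean(Y) = (7 + 5 + 7 + 4 + 5) / 5 = 28/5 = 5.6
  x̄ = (4.8, 5.6),  deviation x̄ - mu_0 = (4.8, 5.6) - (2, 6) = (2.8, -0.4).

Step 2 — sample covariance matrix, S[i,j] = (1/(n-1)) · Σ_k (x_{k,i} - mean_i) · (x_{k,j} - mean_j), divisor n-1 = 4:
  S[X,X] = ((-0.8)·(-0.8) + (-2.8)·(-2.8) + (0.2)·(0.2) + (0.2)·(0.2) + (3.2)·(3.2)) / 4 = 18.8/4 = 4.7
  S[X,Y] = ((-0.8)·(1.4) + (-2.8)·(-0.6) + (0.2)·(1.4) + (0.2)·(-1.6) + (3.2)·(-0.6)) / 4 = -1.4/4 = -0.35
  S[Y,Y] = ((1.4)·(1.4) + (-0.6)·(-0.6) + (1.4)·(1.4) + (-1.6)·(-1.6) + (-0.6)·(-0.6)) / 4 = 7.2/4 = 1.8
  S = [[4.7, -0.35],
 [-0.35, 1.8]].

Step 3 — invert S. det(S) = 4.7·1.8 - (-0.35)² = 8.3375.
  S^{-1} = (1/det) · [[d, -b], [-b, a]] = [[0.2159, 0.042],
 [0.042, 0.5637]].

Step 4 — quadratic form (x̄ - mu_0)^T · S^{-1} · (x̄ - mu_0):
  S^{-1} · (x̄ - mu_0) = (0.5877, -0.1079),
  (x̄ - mu_0)^T · [...] = (2.8)·(0.5877) + (-0.4)·(-0.1079) = 1.6888.

Step 5 — scale by n: T² = 5 · 1.6888 = 8.4438.

T² ≈ 8.4438


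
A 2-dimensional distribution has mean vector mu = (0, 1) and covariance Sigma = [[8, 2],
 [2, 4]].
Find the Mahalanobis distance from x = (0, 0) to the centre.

Step 1 — centre the observation: (x - mu) = (0, -1).

Step 2 — invert Sigma. det(Sigma) = 8·4 - (2)² = 28.
  Sigma^{-1} = (1/det) · [[d, -b], [-b, a]] = [[0.1429, -0.0714],
 [-0.0714, 0.2857]].

Step 3 — form the quadratic (x - mu)^T · Sigma^{-1} · (x - mu):
  Sigma^{-1} · (x - mu) = (0.0714, -0.2857).
  (x - mu)^T · [Sigma^{-1} · (x - mu)] = (0)·(0.0714) + (-1)·(-0.2857) = 0.2857.

Step 4 — take square root: d = √(0.2857) ≈ 0.5345.

d(x, mu) = √(0.2857) ≈ 0.5345


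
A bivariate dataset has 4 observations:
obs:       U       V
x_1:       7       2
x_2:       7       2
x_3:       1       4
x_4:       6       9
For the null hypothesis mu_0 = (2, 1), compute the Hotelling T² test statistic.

Step 1 — sample mean vector:
  mean(U) = (7 + 7 + 1 + 6) / 4 = 21/4 = 5.25
  mean(V) = (2 + 2 + 4 + 9) / 4 = 17/4 = 4.25
  x̄ = (5.25, 4.25),  deviation x̄ - mu_0 = (5.25, 4.25) - (2, 1) = (3.25, 3.25).

Step 2 — sample covariance matrix, S[i,j] = (1/(n-1)) · Σ_k (x_{k,i} - mean_i) · (x_{k,j} - mean_j), divisor n-1 = 3:
  S[U,U] = ((1.75)·(1.75) + (1.75)·(1.75) + (-4.25)·(-4.25) + (0.75)·(0.75)) / 3 = 24.75/3 = 8.25
  S[U,V] = ((1.75)·(-2.25) + (1.75)·(-2.25) + (-4.25)·(-0.25) + (0.75)·(4.75)) / 3 = -3.25/3 = -1.0833
  S[V,V] = ((-2.25)·(-2.25) + (-2.25)·(-2.25) + (-0.25)·(-0.25) + (4.75)·(4.75)) / 3 = 32.75/3 = 10.9167
  S = [[8.25, -1.0833],
 [-1.0833, 10.9167]].

Step 3 — invert S. det(S) = 8.25·10.9167 - (-1.0833)² = 88.8889.
  S^{-1} = (1/det) · [[d, -b], [-b, a]] = [[0.1228, 0.0122],
 [0.0122, 0.0928]].

Step 4 — quadratic form (x̄ - mu_0)^T · S^{-1} · (x̄ - mu_0):
  S^{-1} · (x̄ - mu_0) = (0.4388, 0.3412),
  (x̄ - mu_0)^T · [...] = (3.25)·(0.4388) + (3.25)·(0.3412) = 2.535.

Step 5 — scale by n: T² = 4 · 2.535 = 10.14.

T² ≈ 10.14


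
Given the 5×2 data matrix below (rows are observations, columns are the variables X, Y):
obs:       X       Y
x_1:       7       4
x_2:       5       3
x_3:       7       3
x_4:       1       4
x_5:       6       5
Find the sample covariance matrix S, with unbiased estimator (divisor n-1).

Step 1 — column means:
  mean(X) = (7 + 5 + 7 + 1 + 6) / 5 = 26/5 = 5.2
  mean(Y) = (4 + 3 + 3 + 4 + 5) / 5 = 19/5 = 3.8

Step 2 — sample covariance S[i,j] = (1/(n-1)) · Σ_k (x_{k,i} - mean_i) · (x_{k,j} - mean_j), with n-1 = 4.
  S[X,X] = ((1.8)·(1.8) + (-0.2)·(-0.2) + (1.8)·(1.8) + (-4.2)·(-4.2) + (0.8)·(0.8)) / 4 = 24.8/4 = 6.2
  S[X,Y] = ((1.8)·(0.2) + (-0.2)·(-0.8) + (1.8)·(-0.8) + (-4.2)·(0.2) + (0.8)·(1.2)) / 4 = -0.8/4 = -0.2
  S[Y,Y] = ((0.2)·(0.2) + (-0.8)·(-0.8) + (-0.8)·(-0.8) + (0.2)·(0.2) + (1.2)·(1.2)) / 4 = 2.8/4 = 0.7

S is symmetric (S[j,i] = S[i,j]). Assembling:

S = [[6.2, -0.2],
 [-0.2, 0.7]]


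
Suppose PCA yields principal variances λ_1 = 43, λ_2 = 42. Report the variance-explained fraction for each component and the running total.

Step 1 — total variance = trace(Sigma) = Σ λ_i = 43 + 42 = 85.

Step 2 — fraction explained by component i = λ_i / Σ λ:
  PC1: 43/85 = 0.5059
  PC2: 42/85 = 0.4941

Step 3 — cumulative fraction after k components = (λ_1 + ... + λ_k) / Σ λ:
  k = 1: 43/85 = 0.5059
  k = 2: (43 + 42)/85 = 85/85 = 1

Summary (fraction, with percent):

explained: PC1 0.5059 (50.59%), PC2 0.4941 (49.41%);  cumulative: 0.5059, 1


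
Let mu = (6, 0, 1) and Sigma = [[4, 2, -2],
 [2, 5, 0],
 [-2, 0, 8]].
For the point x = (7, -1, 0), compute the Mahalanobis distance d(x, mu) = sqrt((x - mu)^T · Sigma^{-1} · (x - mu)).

Step 1 — centre the observation: (x - mu) = (1, -1, -1).

Step 2 — invert Sigma (cofactor / det for 3×3, or solve directly):
  Sigma^{-1} = [[0.3704, -0.1481, 0.0926],
 [-0.1481, 0.2593, -0.037],
 [0.0926, -0.037, 0.1481]].

Step 3 — form the quadratic (x - mu)^T · Sigma^{-1} · (x - mu):
  Sigma^{-1} · (x - mu) = (0.4259, -0.3704, -0.0185).
  (x - mu)^T · [Sigma^{-1} · (x - mu)] = (1)·(0.4259) + (-1)·(-0.3704) + (-1)·(-0.0185) = 0.8148.

Step 4 — take square root: d = √(0.8148) ≈ 0.9027.

d(x, mu) = √(0.8148) ≈ 0.9027


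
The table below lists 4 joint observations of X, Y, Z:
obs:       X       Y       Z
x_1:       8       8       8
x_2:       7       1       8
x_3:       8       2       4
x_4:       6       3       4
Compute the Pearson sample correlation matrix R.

Step 1 — column means:
  mean(X) = (8 + 7 + 8 + 6) / 4 = 29/4 = 7.25
  mean(Y) = (8 + 1 + 2 + 3) / 4 = 14/4 = 3.5
  mean(Z) = (8 + 8 + 4 + 4) / 4 = 24/4 = 6

Step 2 — sample variances and covariances s[i,j] = (1/(n-1)) · Σ_k (x_{k,i} - mean_i) · (x_{k,j} - mean_j), with n-1 = 3:
  s[X,X] = ((0.75)·(0.75) + (-0.25)·(-0.25) + (0.75)·(0.75) + (-1.25)·(-1.25)) / 3 = 2.75/3 = 0.9167
  s[X,Y] = ((0.75)·(4.5) + (-0.25)·(-2.5) + (0.75)·(-1.5) + (-1.25)·(-0.5)) / 3 = 3.5/3 = 1.1667
  s[X,Z] = ((0.75)·(2) + (-0.25)·(2) + (0.75)·(-2) + (-1.25)·(-2)) / 3 = 2/3 = 0.6667
  s[Y,Y] = ((4.5)·(4.5) + (-2.5)·(-2.5) + (-1.5)·(-1.5) + (-0.5)·(-0.5)) / 3 = 29/3 = 9.6667
  s[Y,Z] = ((4.5)·(2) + (-2.5)·(2) + (-1.5)·(-2) + (-0.5)·(-2)) / 3 = 8/3 = 2.6667
  s[Z,Z] = ((2)·(2) + (2)·(2) + (-2)·(-2) + (-2)·(-2)) / 3 = 16/3 = 5.3333
  Sample standard deviations s_i = √(s[i,i]):
  s(X) = √(0.9167) = 0.9574
  s(Y) = √(9.6667) = 3.1091
  s(Z) = √(5.3333) = 2.3094

Step 3 — r_{ij} = s_{ij} / (s_i · s_j):
  r[X,X] = 1 (diagonal).
  r[X,Y] = 1.1667 / (0.9574 · 3.1091) = 1.1667 / 2.9768 = 0.3919
  r[X,Z] = 0.6667 / (0.9574 · 2.3094) = 0.6667 / 2.2111 = 0.3015
  r[Y,Y] = 1 (diagonal).
  r[Y,Z] = 2.6667 / (3.1091 · 2.3094) = 2.6667 / 7.1802 = 0.3714
  r[Z,Z] = 1 (diagonal).

R is symmetric with unit diagonal. Assembling:

R = [[1, 0.3919, 0.3015],
 [0.3919, 1, 0.3714],
 [0.3015, 0.3714, 1]]


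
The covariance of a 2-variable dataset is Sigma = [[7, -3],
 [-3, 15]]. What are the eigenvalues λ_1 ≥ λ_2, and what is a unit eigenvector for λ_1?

Step 1 — characteristic polynomial of 2×2 Sigma:
  det(Sigma - λI) = λ² - trace · λ + det = 0.
  trace = 7 + 15 = 22, det = 7·15 - (-3)² = 96.
Step 2 — discriminant:
  Δ = trace² - 4·det = 484 - 384 = 100.
Step 3 — eigenvalues:
  λ = (trace ± √Δ)/2 = (22 ± 10)/2,
  λ_1 = 16,  λ_2 = 6.

Step 4 — unit eigenvector for λ_1: solve (Sigma - λ_1 I)v = 0. First row:
  (7 - 16)·v_x + (-3)·v_y = 0, i.e. (-9)·v_x + (-3)·v_y = 0,
  so v ∝ (b, λ_1 - a) = (-3, 9); multiply by -1 so the first entry is positive: u = (3, -9).
  ||u|| = √((3)² + (-9)²) = √(90) ≈ 9.4868,
  v_1 = u/||u|| ≈ (0.3162, -0.9487) (||v_1|| = 1).

λ_1 = 16,  λ_2 = 6;  v_1 ≈ (0.3162, -0.9487)


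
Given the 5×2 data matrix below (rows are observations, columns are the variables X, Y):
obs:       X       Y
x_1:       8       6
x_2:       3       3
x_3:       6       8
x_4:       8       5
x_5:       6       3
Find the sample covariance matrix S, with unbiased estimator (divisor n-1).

Step 1 — column means:
  mean(X) = (8 + 3 + 6 + 8 + 6) / 5 = 31/5 = 6.2
  mean(Y) = (6 + 3 + 8 + 5 + 3) / 5 = 25/5 = 5

Step 2 — sample covariance S[i,j] = (1/(n-1)) · Σ_k (x_{k,i} - mean_i) · (x_{k,j} - mean_j), with n-1 = 4.
  S[X,X] = ((1.8)·(1.8) + (-3.2)·(-3.2) + (-0.2)·(-0.2) + (1.8)·(1.8) + (-0.2)·(-0.2)) / 4 = 16.8/4 = 4.2
  S[X,Y] = ((1.8)·(1) + (-3.2)·(-2) + (-0.2)·(3) + (1.8)·(0) + (-0.2)·(-2)) / 4 = 8/4 = 2
  S[Y,Y] = ((1)·(1) + (-2)·(-2) + (3)·(3) + (0)·(0) + (-2)·(-2)) / 4 = 18/4 = 4.5

S is symmetric (S[j,i] = S[i,j]). Assembling:

S = [[4.2, 2],
 [2, 4.5]]


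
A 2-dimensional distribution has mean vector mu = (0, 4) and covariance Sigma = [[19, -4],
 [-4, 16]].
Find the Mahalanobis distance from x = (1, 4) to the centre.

Step 1 — centre the observation: (x - mu) = (1, 0).

Step 2 — invert Sigma. det(Sigma) = 19·16 - (-4)² = 288.
  Sigma^{-1} = (1/det) · [[d, -b], [-b, a]] = [[0.0556, 0.0139],
 [0.0139, 0.066]].

Step 3 — form the quadratic (x - mu)^T · Sigma^{-1} · (x - mu):
  Sigma^{-1} · (x - mu) = (0.0556, 0.0139).
  (x - mu)^T · [Sigma^{-1} · (x - mu)] = (1)·(0.0556) + (0)·(0.0139) = 0.0556.

Step 4 — take square root: d = √(0.0556) ≈ 0.2357.

d(x, mu) = √(0.0556) ≈ 0.2357


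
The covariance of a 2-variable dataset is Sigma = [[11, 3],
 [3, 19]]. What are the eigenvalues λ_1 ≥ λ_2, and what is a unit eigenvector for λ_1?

Step 1 — characteristic polynomial of 2×2 Sigma:
  det(Sigma - λI) = λ² - trace · λ + det = 0.
  trace = 11 + 19 = 30, det = 11·19 - (3)² = 200.
Step 2 — discriminant:
  Δ = trace² - 4·det = 900 - 800 = 100.
Step 3 — eigenvalues:
  λ = (trace ± √Δ)/2 = (30 ± 10)/2,
  λ_1 = 20,  λ_2 = 10.

Step 4 — unit eigenvector for λ_1: solve (Sigma - λ_1 I)v = 0. First row:
  (11 - 20)·v_x + (3)·v_y = 0, i.e. (-9)·v_x + (3)·v_y = 0,
  so v ∝ (b, λ_1 - a) = (3, 9) = u.
  ||u|| = √((3)² + (9)²) = √(90) ≈ 9.4868,
  v_1 = u/||u|| ≈ (0.3162, 0.9487) (||v_1|| = 1).

λ_1 = 20,  λ_2 = 10;  v_1 ≈ (0.3162, 0.9487)


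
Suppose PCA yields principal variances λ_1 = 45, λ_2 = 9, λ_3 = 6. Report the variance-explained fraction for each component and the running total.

Step 1 — total variance = trace(Sigma) = Σ λ_i = 45 + 9 + 6 = 60.

Step 2 — fraction explained by component i = λ_i / Σ λ:
  PC1: 45/60 = 0.75
  PC2: 9/60 = 0.15
  PC3: 6/60 = 0.1

Step 3 — cumulative fraction after k components = (λ_1 + ... + λ_k) / Σ λ:
  k = 1: 45/60 = 0.75
  k = 2: (45 + 9)/60 = 54/60 = 0.9
  k = 3: (45 + 9 + 6)/60 = 60/60 = 1

Summary (fraction, with percent):

explained: PC1 0.75 (75%), PC2 0.15 (15%), PC3 0.1 (10%);  cumulative: 0.75, 0.9, 1


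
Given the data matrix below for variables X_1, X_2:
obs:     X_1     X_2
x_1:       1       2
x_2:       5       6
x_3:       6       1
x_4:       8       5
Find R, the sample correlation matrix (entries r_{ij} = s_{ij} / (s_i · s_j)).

Step 1 — column means:
  mean(X_1) = (1 + 5 + 6 + 8) / 4 = 20/4 = 5
  mean(X_2) = (2 + 6 + 1 + 5) / 4 = 14/4 = 3.5

Step 2 — sample variances and covariances s[i,j] = (1/(n-1)) · Σ_k (x_{k,i} - mean_i) · (x_{k,j} - mean_j), with n-1 = 3:
  s[X_1,X_1] = ((-4)·(-4) + (0)·(0) + (1)·(1) + (3)·(3)) / 3 = 26/3 = 8.6667
  s[X_1,X_2] = ((-4)·(-1.5) + (0)·(2.5) + (1)·(-2.5) + (3)·(1.5)) / 3 = 8/3 = 2.6667
  s[X_2,X_2] = ((-1.5)·(-1.5) + (2.5)·(2.5) + (-2.5)·(-2.5) + (1.5)·(1.5)) / 3 = 17/3 = 5.6667
  Sample standard deviations s_i = √(s[i,i]):
  s(X_1) = √(8.6667) = 2.9439
  s(X_2) = √(5.6667) = 2.3805

Step 3 — r_{ij} = s_{ij} / (s_i · s_j):
  r[X_1,X_1] = 1 (diagonal).
  r[X_1,X_2] = 2.6667 / (2.9439 · 2.3805) = 2.6667 / 7.0079 = 0.3805
  r[X_2,X_2] = 1 (diagonal).

R is symmetric with unit diagonal. Assembling:

R = [[1, 0.3805],
 [0.3805, 1]]


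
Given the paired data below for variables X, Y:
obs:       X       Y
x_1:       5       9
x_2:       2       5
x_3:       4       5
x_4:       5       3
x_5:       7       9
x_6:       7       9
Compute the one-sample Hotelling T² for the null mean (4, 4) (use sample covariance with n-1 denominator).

Step 1 — sample mean vector:
  mean(X) = (5 + 2 + 4 + 5 + 7 + 7) / 6 = 30/6 = 5
  mean(Y) = (9 + 5 + 5 + 3 + 9 + 9) / 6 = 40/6 = 6.6667
  x̄ = (5, 6.6667),  deviation x̄ - mu_0 = (5, 6.6667) - (4, 4) = (1, 2.6667).

Step 2 — sample covariance matrix, S[i,j] = (1/(n-1)) · Σ_k (x_{k,i} - mean_i) · (x_{k,j} - mean_j), divisor n-1 = 5:
  S[X,X] = ((0)·(0) + (-3)·(-3) + (-1)·(-1) + (0)·(0) + (2)·(2) + (2)·(2)) / 5 = 18/5 = 3.6
  S[X,Y] = ((0)·(2.3333) + (-3)·(-1.6667) + (-1)·(-1.6667) + (0)·(-3.6667) + (2)·(2.3333) + (2)·(2.3333)) / 5 = 16/5 = 3.2
  S[Y,Y] = ((2.3333)·(2.3333) + (-1.6667)·(-1.6667) + (-1.6667)·(-1.6667) + (-3.6667)·(-3.6667) + (2.3333)·(2.3333) + (2.3333)·(2.3333)) / 5 = 35.3333/5 = 7.0667
  S = [[3.6, 3.2],
 [3.2, 7.0667]].

Step 3 — invert S. det(S) = 3.6·7.0667 - (3.2)² = 15.2.
  S^{-1} = (1/det) · [[d, -b], [-b, a]] = [[0.4649, -0.2105],
 [-0.2105, 0.2368]].

Step 4 — quadratic form (x̄ - mu_0)^T · S^{-1} · (x̄ - mu_0):
  S^{-1} · (x̄ - mu_0) = (-0.0965, 0.4211),
  (x̄ - mu_0)^T · [...] = (1)·(-0.0965) + (2.6667)·(0.4211) = 1.0263.

Step 5 — scale by n: T² = 6 · 1.0263 = 6.1579.

T² ≈ 6.1579


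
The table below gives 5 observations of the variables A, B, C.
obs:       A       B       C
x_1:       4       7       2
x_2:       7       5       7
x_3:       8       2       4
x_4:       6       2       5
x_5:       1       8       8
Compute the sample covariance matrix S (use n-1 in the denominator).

Step 1 — column means:
  mean(A) = (4 + 7 + 8 + 6 + 1) / 5 = 26/5 = 5.2
  mean(B) = (7 + 5 + 2 + 2 + 8) / 5 = 24/5 = 4.8
  mean(C) = (2 + 7 + 4 + 5 + 8) / 5 = 26/5 = 5.2

Step 2 — sample covariance S[i,j] = (1/(n-1)) · Σ_k (x_{k,i} - mean_i) · (x_{k,j} - mean_j), with n-1 = 4.
  S[A,A] = ((-1.2)·(-1.2) + (1.8)·(1.8) + (2.8)·(2.8) + (0.8)·(0.8) + (-4.2)·(-4.2)) / 4 = 30.8/4 = 7.7
  S[A,B] = ((-1.2)·(2.2) + (1.8)·(0.2) + (2.8)·(-2.8) + (0.8)·(-2.8) + (-4.2)·(3.2)) / 4 = -25.8/4 = -6.45
  S[A,C] = ((-1.2)·(-3.2) + (1.8)·(1.8) + (2.8)·(-1.2) + (0.8)·(-0.2) + (-4.2)·(2.8)) / 4 = -8.2/4 = -2.05
  S[B,B] = ((2.2)·(2.2) + (0.2)·(0.2) + (-2.8)·(-2.8) + (-2.8)·(-2.8) + (3.2)·(3.2)) / 4 = 30.8/4 = 7.7
  S[B,C] = ((2.2)·(-3.2) + (0.2)·(1.8) + (-2.8)·(-1.2) + (-2.8)·(-0.2) + (3.2)·(2.8)) / 4 = 6.2/4 = 1.55
  S[C,C] = ((-3.2)·(-3.2) + (1.8)·(1.8) + (-1.2)·(-1.2) + (-0.2)·(-0.2) + (2.8)·(2.8)) / 4 = 22.8/4 = 5.7

S is symmetric (S[j,i] = S[i,j]). Assembling:

S = [[7.7, -6.45, -2.05],
 [-6.45, 7.7, 1.55],
 [-2.05, 1.55, 5.7]]


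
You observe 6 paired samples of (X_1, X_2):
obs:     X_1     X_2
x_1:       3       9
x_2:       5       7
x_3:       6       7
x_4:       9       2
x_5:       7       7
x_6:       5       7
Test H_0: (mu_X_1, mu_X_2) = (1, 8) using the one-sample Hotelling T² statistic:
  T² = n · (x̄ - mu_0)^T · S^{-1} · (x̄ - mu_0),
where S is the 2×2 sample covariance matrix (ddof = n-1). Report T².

Step 1 — sample mean vector:
  mean(X_1) = (3 + 5 + 6 + 9 + 7 + 5) / 6 = 35/6 = 5.8333
  mean(X_2) = (9 + 7 + 7 + 2 + 7 + 7) / 6 = 39/6 = 6.5
  x̄ = (5.8333, 6.5),  deviation x̄ - mu_0 = (5.8333, 6.5) - (1, 8) = (4.8333, -1.5).

Step 2 — sample covariance matrix, S[i,j] = (1/(n-1)) · Σ_k (x_{k,i} - mean_i) · (x_{k,j} - mean_j), divisor n-1 = 5:
  S[X_1,X_1] = ((-2.8333)·(-2.8333) + (-0.8333)·(-0.8333) + (0.1667)·(0.1667) + (3.1667)·(3.1667) + (1.1667)·(1.1667) + (-0.8333)·(-0.8333)) / 5 = 20.8333/5 = 4.1667
  S[X_1,X_2] = ((-2.8333)·(2.5) + (-0.8333)·(0.5) + (0.1667)·(0.5) + (3.1667)·(-4.5) + (1.1667)·(0.5) + (-0.8333)·(0.5)) / 5 = -21.5/5 = -4.3
  S[X_2,X_2] = ((2.5)·(2.5) + (0.5)·(0.5) + (0.5)·(0.5) + (-4.5)·(-4.5) + (0.5)·(0.5) + (0.5)·(0.5)) / 5 = 27.5/5 = 5.5
  S = [[4.1667, -4.3],
 [-4.3, 5.5]].

Step 3 — invert S. det(S) = 4.1667·5.5 - (-4.3)² = 4.4267.
  S^{-1} = (1/det) · [[d, -b], [-b, a]] = [[1.2425, 0.9714],
 [0.9714, 0.9413]].

Step 4 — quadratic form (x̄ - mu_0)^T · S^{-1} · (x̄ - mu_0):
  S^{-1} · (x̄ - mu_0) = (4.5482, 3.2831),
  (x̄ - mu_0)^T · [...] = (4.8333)·(4.5482) + (-1.5)·(3.2831) = 17.0582.

Step 5 — scale by n: T² = 6 · 17.0582 = 102.3494.

T² ≈ 102.3494


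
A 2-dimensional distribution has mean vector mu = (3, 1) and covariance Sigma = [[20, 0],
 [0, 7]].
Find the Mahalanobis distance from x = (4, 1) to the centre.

Step 1 — centre the observation: (x - mu) = (1, 0).

Step 2 — invert Sigma. det(Sigma) = 20·7 - (0)² = 140.
  Sigma^{-1} = (1/det) · [[d, -b], [-b, a]] = [[0.05, 0],
 [0, 0.1429]].

Step 3 — form the quadratic (x - mu)^T · Sigma^{-1} · (x - mu):
  Sigma^{-1} · (x - mu) = (0.05, 0).
  (x - mu)^T · [Sigma^{-1} · (x - mu)] = (1)·(0.05) + (0)·(0) = 0.05.

Step 4 — take square root: d = √(0.05) ≈ 0.2236.

d(x, mu) = √(0.05) ≈ 0.2236


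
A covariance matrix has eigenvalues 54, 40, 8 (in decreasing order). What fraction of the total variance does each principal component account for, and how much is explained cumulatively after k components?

Step 1 — total variance = trace(Sigma) = Σ λ_i = 54 + 40 + 8 = 102.

Step 2 — fraction explained by component i = λ_i / Σ λ:
  PC1: 54/102 = 0.5294
  PC2: 40/102 = 0.3922
  PC3: 8/102 = 0.0784

Step 3 — cumulative fraction after k components = (λ_1 + ... + λ_k) / Σ λ:
  k = 1: 54/102 = 0.5294
  k = 2: (54 + 40)/102 = 94/102 = 0.9216
  k = 3: (54 + 40 + 8)/102 = 102/102 = 1

Summary (fraction, with percent):

explained: PC1 0.5294 (52.94%), PC2 0.3922 (39.22%), PC3 0.0784 (7.84%);  cumulative: 0.5294, 0.9216, 1


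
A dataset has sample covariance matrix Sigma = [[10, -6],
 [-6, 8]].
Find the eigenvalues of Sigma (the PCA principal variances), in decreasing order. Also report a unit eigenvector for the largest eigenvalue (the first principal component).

Step 1 — characteristic polynomial of 2×2 Sigma:
  det(Sigma - λI) = λ² - trace · λ + det = 0.
  trace = 10 + 8 = 18, det = 10·8 - (-6)² = 44.
Step 2 — discriminant:
  Δ = trace² - 4·det = 324 - 176 = 148.
Step 3 — eigenvalues:
  λ = (trace ± √Δ)/2 = (18 ± 12.1655)/2,
  λ_1 = 15.0828,  λ_2 = 2.9172.

Step 4 — unit eigenvector for λ_1: solve (Sigma - λ_1 I)v = 0. First row:
  (10 - 15.0828)·v_x + (-6)·v_y = 0, i.e. (-5.0828)·v_x + (-6)·v_y = 0,
  so v ∝ (b, λ_1 - a) = (-6, 5.0828); multiply by -1 so the first entry is positive: u = (6, -5.0828).
  ||u|| = √((6)² + (-5.0828)²) = √(61.8345) ≈ 7.8635,
  v_1 = u/||u|| ≈ (0.763, -0.6464) (||v_1|| = 1).

λ_1 = 15.0828,  λ_2 = 2.9172;  v_1 ≈ (0.763, -0.6464)


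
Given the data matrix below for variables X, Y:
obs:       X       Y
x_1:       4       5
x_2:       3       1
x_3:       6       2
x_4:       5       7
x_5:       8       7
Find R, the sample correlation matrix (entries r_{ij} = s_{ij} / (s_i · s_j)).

Step 1 — column means:
  mean(X) = (4 + 3 + 6 + 5 + 8) / 5 = 26/5 = 5.2
  mean(Y) = (5 + 1 + 2 + 7 + 7) / 5 = 22/5 = 4.4

Step 2 — sample variances and covariances s[i,j] = (1/(n-1)) · Σ_k (x_{k,i} - mean_i) · (x_{k,j} - mean_j), with n-1 = 4:
  s[X,X] = ((-1.2)·(-1.2) + (-2.2)·(-2.2) + (0.8)·(0.8) + (-0.2)·(-0.2) + (2.8)·(2.8)) / 4 = 14.8/4 = 3.7
  s[X,Y] = ((-1.2)·(0.6) + (-2.2)·(-3.4) + (0.8)·(-2.4) + (-0.2)·(2.6) + (2.8)·(2.6)) / 4 = 11.6/4 = 2.9
  s[Y,Y] = ((0.6)·(0.6) + (-3.4)·(-3.4) + (-2.4)·(-2.4) + (2.6)·(2.6) + (2.6)·(2.6)) / 4 = 31.2/4 = 7.8
  Sample standard deviations s_i = √(s[i,i]):
  s(X) = √(3.7) = 1.9235
  s(Y) = √(7.8) = 2.7928

Step 3 — r_{ij} = s_{ij} / (s_i · s_j):
  r[X,X] = 1 (diagonal).
  r[X,Y] = 2.9 / (1.9235 · 2.7928) = 2.9 / 5.3722 = 0.5398
  r[Y,Y] = 1 (diagonal).

R is symmetric with unit diagonal. Assembling:

R = [[1, 0.5398],
 [0.5398, 1]]


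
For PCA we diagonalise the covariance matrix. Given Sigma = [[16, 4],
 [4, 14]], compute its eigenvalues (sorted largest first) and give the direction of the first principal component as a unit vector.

Step 1 — characteristic polynomial of 2×2 Sigma:
  det(Sigma - λI) = λ² - trace · λ + det = 0.
  trace = 16 + 14 = 30, det = 16·14 - (4)² = 208.
Step 2 — discriminant:
  Δ = trace² - 4·det = 900 - 832 = 68.
Step 3 — eigenvalues:
  λ = (trace ± √Δ)/2 = (30 ± 8.2462)/2,
  λ_1 = 19.1231,  λ_2 = 10.8769.

Step 4 — unit eigenvector for λ_1: solve (Sigma - λ_1 I)v = 0. First row:
  (16 - 19.1231)·v_x + (4)·v_y = 0, i.e. (-3.1231)·v_x + (4)·v_y = 0,
  so v ∝ (b, λ_1 - a) = (4, 3.1231) = u.
  ||u|| = √((4)² + (3.1231)²) = √(25.7538) ≈ 5.0748,
  v_1 = u/||u|| ≈ (0.7882, 0.6154) (||v_1|| = 1).

λ_1 = 19.1231,  λ_2 = 10.8769;  v_1 ≈ (0.7882, 0.6154)


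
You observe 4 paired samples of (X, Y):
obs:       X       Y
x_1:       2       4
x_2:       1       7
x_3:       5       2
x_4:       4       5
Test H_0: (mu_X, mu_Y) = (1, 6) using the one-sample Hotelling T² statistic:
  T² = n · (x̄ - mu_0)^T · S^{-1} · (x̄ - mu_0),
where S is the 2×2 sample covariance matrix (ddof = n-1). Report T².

Step 1 — sample mean vector:
  mean(X) = (2 + 1 + 5 + 4) / 4 = 12/4 = 3
  mean(Y) = (4 + 7 + 2 + 5) / 4 = 18/4 = 4.5
  x̄ = (3, 4.5),  deviation x̄ - mu_0 = (3, 4.5) - (1, 6) = (2, -1.5).

Step 2 — sample covariance matrix, S[i,j] = (1/(n-1)) · Σ_k (x_{k,i} - mean_i) · (x_{k,j} - mean_j), divisor n-1 = 3:
  S[X,X] = ((-1)·(-1) + (-2)·(-2) + (2)·(2) + (1)·(1)) / 3 = 10/3 = 3.3333
  S[X,Y] = ((-1)·(-0.5) + (-2)·(2.5) + (2)·(-2.5) + (1)·(0.5)) / 3 = -9/3 = -3
  S[Y,Y] = ((-0.5)·(-0.5) + (2.5)·(2.5) + (-2.5)·(-2.5) + (0.5)·(0.5)) / 3 = 13/3 = 4.3333
  S = [[3.3333, -3],
 [-3, 4.3333]].

Step 3 — invert S. det(S) = 3.3333·4.3333 - (-3)² = 5.4444.
  S^{-1} = (1/det) · [[d, -b], [-b, a]] = [[0.7959, 0.551],
 [0.551, 0.6122]].

Step 4 — quadratic form (x̄ - mu_0)^T · S^{-1} · (x̄ - mu_0):
  S^{-1} · (x̄ - mu_0) = (0.7653, 0.1837),
  (x̄ - mu_0)^T · [...] = (2)·(0.7653) + (-1.5)·(0.1837) = 1.2551.

Step 5 — scale by n: T² = 4 · 1.2551 = 5.0204.

T² ≈ 5.0204


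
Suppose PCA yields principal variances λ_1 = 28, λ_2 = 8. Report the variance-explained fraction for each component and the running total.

Step 1 — total variance = trace(Sigma) = Σ λ_i = 28 + 8 = 36.

Step 2 — fraction explained by component i = λ_i / Σ λ:
  PC1: 28/36 = 0.7778
  PC2: 8/36 = 0.2222

Step 3 — cumulative fraction after k components = (λ_1 + ... + λ_k) / Σ λ:
  k = 1: 28/36 = 0.7778
  k = 2: (28 + 8)/36 = 36/36 = 1

Summary (fraction, with percent):

explained: PC1 0.7778 (77.78%), PC2 0.2222 (22.22%);  cumulative: 0.7778, 1
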